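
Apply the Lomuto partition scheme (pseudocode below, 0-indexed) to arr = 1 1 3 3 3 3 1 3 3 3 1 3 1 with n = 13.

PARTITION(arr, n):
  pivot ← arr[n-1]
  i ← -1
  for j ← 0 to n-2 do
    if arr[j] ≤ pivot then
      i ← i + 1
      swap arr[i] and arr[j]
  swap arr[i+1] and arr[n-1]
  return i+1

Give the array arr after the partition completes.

pivot = arr[12] = 1; i = -1
j=0: arr[0]=1 ≤ 1 → i=0, swap arr[0],arr[0] (no change) → 1 1 3 3 3 3 1 3 3 3 1 3 1
j=1: arr[1]=1 ≤ 1 → i=1, swap arr[1],arr[1] (no change) → 1 1 3 3 3 3 1 3 3 3 1 3 1
j=2: arr[2]=3 > 1 → no swap
j=3: arr[3]=3 > 1 → no swap
j=4: arr[4]=3 > 1 → no swap
j=5: arr[5]=3 > 1 → no swap
j=6: arr[6]=1 ≤ 1 → i=2, swap arr[2],arr[6] → 1 1 1 3 3 3 3 3 3 3 1 3 1
j=7: arr[7]=3 > 1 → no swap
j=8: arr[8]=3 > 1 → no swap
j=9: arr[9]=3 > 1 → no swap
j=10: arr[10]=1 ≤ 1 → i=3, swap arr[3],arr[10] → 1 1 1 1 3 3 3 3 3 3 3 3 1
j=11: arr[11]=3 > 1 → no swap
final swap arr[4],arr[12] → 1 1 1 1 1 3 3 3 3 3 3 3 3; return 4

1 1 1 1 1 3 3 3 3 3 3 3 3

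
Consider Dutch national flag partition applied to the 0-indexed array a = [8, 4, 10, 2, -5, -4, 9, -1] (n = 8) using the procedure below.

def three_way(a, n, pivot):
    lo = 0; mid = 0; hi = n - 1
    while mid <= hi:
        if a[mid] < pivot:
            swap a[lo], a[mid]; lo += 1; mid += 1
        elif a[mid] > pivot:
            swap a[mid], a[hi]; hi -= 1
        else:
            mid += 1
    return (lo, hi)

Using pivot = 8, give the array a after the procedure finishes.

pivot = 8; lo=0, mid=0, hi=7
a[mid]=8=8: mid=1
a[mid]=4<8: swap a[0],a[1]; lo=1,mid=2 → [4, 8, 10, 2, -5, -4, 9, -1]
a[mid]=10>8: swap a[2],a[7]; hi=6 → [4, 8, -1, 2, -5, -4, 9, 10]
a[mid]=-1<8: swap a[1],a[2]; lo=2,mid=3 → [4, -1, 8, 2, -5, -4, 9, 10]
a[mid]=2<8: swap a[2],a[3]; lo=3,mid=4 → [4, -1, 2, 8, -5, -4, 9, 10]
a[mid]=-5<8: swap a[3],a[4]; lo=4,mid=5 → [4, -1, 2, -5, 8, -4, 9, 10]
a[mid]=-4<8: swap a[4],a[5]; lo=5,mid=6 → [4, -1, 2, -5, -4, 8, 9, 10]
a[mid]=9>8: swap a[6],a[6]; hi=5 → [4, -1, 2, -5, -4, 8, 9, 10]
end: lo=5, hi=5; a = [4, -1, 2, -5, -4, 8, 9, 10]

[4, -1, 2, -5, -4, 8, 9, 10]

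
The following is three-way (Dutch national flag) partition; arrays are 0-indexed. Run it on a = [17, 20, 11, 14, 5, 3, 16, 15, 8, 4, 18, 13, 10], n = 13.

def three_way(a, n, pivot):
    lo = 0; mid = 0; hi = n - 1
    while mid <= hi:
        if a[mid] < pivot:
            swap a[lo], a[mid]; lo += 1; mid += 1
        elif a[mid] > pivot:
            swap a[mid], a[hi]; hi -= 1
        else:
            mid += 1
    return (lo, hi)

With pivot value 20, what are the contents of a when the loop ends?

[17, 11, 14, 5, 3, 16, 15, 8, 4, 18, 13, 10, 20]

lo=0 mid=0 hi=12
17<20: swap(0,0), lo=1 mid=1 ⇒ [17, 20, 11, 14, 5, 3, 16, 15, 8, 4, 18, 13, 10]
20=20: mid=2
11<20: swap(1,2), lo=2 mid=3 ⇒ [17, 11, 20, 14, 5, 3, 16, 15, 8, 4, 18, 13, 10]
14<20: swap(2,3), lo=3 mid=4 ⇒ [17, 11, 14, 20, 5, 3, 16, 15, 8, 4, 18, 13, 10]
5<20: swap(3,4), lo=4 mid=5 ⇒ [17, 11, 14, 5, 20, 3, 16, 15, 8, 4, 18, 13, 10]
3<20: swap(4,5), lo=5 mid=6 ⇒ [17, 11, 14, 5, 3, 20, 16, 15, 8, 4, 18, 13, 10]
16<20: swap(5,6), lo=6 mid=7 ⇒ [17, 11, 14, 5, 3, 16, 20, 15, 8, 4, 18, 13, 10]
15<20: swap(6,7), lo=7 mid=8 ⇒ [17, 11, 14, 5, 3, 16, 15, 20, 8, 4, 18, 13, 10]
8<20: swap(7,8), lo=8 mid=9 ⇒ [17, 11, 14, 5, 3, 16, 15, 8, 20, 4, 18, 13, 10]
4<20: swap(8,9), lo=9 mid=10 ⇒ [17, 11, 14, 5, 3, 16, 15, 8, 4, 20, 18, 13, 10]
18<20: swap(9,10), lo=10 mid=11 ⇒ [17, 11, 14, 5, 3, 16, 15, 8, 4, 18, 20, 13, 10]
13<20: swap(10,11), lo=11 mid=12 ⇒ [17, 11, 14, 5, 3, 16, 15, 8, 4, 18, 13, 20, 10]
10<20: swap(11,12), lo=12 mid=13 ⇒ [17, 11, 14, 5, 3, 16, 15, 8, 4, 18, 13, 10, 20]
done. lo=12 hi=12; a=[17, 11, 14, 5, 3, 16, 15, 8, 4, 18, 13, 10, 20]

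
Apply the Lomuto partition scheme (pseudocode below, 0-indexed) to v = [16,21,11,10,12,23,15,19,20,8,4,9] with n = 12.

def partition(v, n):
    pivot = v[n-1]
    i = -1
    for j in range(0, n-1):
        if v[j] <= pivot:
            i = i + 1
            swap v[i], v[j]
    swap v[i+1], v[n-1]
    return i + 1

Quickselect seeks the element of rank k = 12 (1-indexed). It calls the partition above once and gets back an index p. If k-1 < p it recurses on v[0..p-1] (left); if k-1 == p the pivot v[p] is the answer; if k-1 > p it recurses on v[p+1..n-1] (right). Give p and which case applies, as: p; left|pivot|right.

2; right

pivot=9, i=-1
j=0: 16>9, skip
j=1: 21>9, skip
j=2: 11>9, skip
j=3: 10>9, skip
j=4: 12>9, skip
j=5: 23>9, skip
j=6: 15>9, skip
j=7: 19>9, skip
j=8: 20>9, skip
j=9: 8≤9, i=0, swap(0,9) ⇒ [8,21,11,10,12,23,15,19,20,16,4,9]
j=10: 4≤9, i=1, swap(1,10) ⇒ [8,4,11,10,12,23,15,19,20,16,21,9]
swap(2,11) ⇒ [8,4,9,10,12,23,15,19,20,16,21,11]; return 2
p = 2; k-1 = 11 > 2 ⇒ right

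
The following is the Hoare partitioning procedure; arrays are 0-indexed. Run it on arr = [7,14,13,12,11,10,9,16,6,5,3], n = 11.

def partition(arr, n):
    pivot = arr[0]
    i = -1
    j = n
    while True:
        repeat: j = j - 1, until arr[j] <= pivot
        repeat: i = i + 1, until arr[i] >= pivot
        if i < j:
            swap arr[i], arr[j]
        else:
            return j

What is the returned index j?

2

pivot = arr[0] = 7; i = -1, j = 11
j→10 (arr[10]=3≤7), i→0 (arr[0]=7≥7); i<j, swap → [3,14,13,12,11,10,9,16,6,5,7]
j→9 (arr[9]=5≤7), i→1 (arr[1]=14≥7); i<j, swap → [3,5,13,12,11,10,9,16,6,14,7]
j→8 (arr[8]=6≤7), i→2 (arr[2]=13≥7); i<j, swap → [3,5,6,12,11,10,9,16,13,14,7]
j→2, i→3; i≥j, return j=2. arr = [3,5,6,12,11,10,9,16,13,14,7]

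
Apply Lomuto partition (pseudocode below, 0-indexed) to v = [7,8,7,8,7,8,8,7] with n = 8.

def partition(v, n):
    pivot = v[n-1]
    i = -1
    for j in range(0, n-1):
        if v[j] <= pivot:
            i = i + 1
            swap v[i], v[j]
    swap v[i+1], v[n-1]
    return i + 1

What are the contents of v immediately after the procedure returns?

[7,7,7,7,8,8,8,8]

pivot = v[7] = 7; i = -1
j=0: v[0]=7 ≤ 7 → i=0, swap v[0],v[0] (no change) → [7,8,7,8,7,8,8,7]
j=1: v[1]=8 > 7 → no swap
j=2: v[2]=7 ≤ 7 → i=1, swap v[1],v[2] → [7,7,8,8,7,8,8,7]
j=3: v[3]=8 > 7 → no swap
j=4: v[4]=7 ≤ 7 → i=2, swap v[2],v[4] → [7,7,7,8,8,8,8,7]
j=5: v[5]=8 > 7 → no swap
j=6: v[6]=8 > 7 → no swap
final swap v[3],v[7] → [7,7,7,7,8,8,8,8]; return 3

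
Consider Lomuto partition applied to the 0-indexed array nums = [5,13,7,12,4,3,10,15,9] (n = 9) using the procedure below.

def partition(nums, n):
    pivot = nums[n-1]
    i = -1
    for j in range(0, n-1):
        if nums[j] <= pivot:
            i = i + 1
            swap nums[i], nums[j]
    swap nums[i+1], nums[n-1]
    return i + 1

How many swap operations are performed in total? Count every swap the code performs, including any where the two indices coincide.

pivot=9, i=-1
j=0: 5≤9, i=0, swap(0,0) ⇒ [5,13,7,12,4,3,10,15,9]
j=1: 13>9, skip
j=2: 7≤9, i=1, swap(1,2) ⇒ [5,7,13,12,4,3,10,15,9]
j=3: 12>9, skip
j=4: 4≤9, i=2, swap(2,4) ⇒ [5,7,4,12,13,3,10,15,9]
j=5: 3≤9, i=3, swap(3,5) ⇒ [5,7,4,3,13,12,10,15,9]
j=6: 10>9, skip
j=7: 15>9, skip
swap(4,8) ⇒ [5,7,4,3,9,12,10,15,13]; return 4

5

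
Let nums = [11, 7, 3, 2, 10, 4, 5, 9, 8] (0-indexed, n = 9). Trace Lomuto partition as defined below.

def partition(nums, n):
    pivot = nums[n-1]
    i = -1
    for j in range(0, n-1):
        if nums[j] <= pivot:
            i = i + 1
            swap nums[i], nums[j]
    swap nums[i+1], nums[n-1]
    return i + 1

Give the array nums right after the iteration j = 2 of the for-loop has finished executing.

[7, 3, 11, 2, 10, 4, 5, 9, 8]

pivot = nums[8] = 8; i = -1
j=0: nums[0]=11 > 8 → no swap
j=1: nums[1]=7 ≤ 8 → i=0, swap nums[0],nums[1] → [7, 11, 3, 2, 10, 4, 5, 9, 8]
j=2: nums[2]=3 ≤ 8 → i=1, swap nums[1],nums[2] → [7, 3, 11, 2, 10, 4, 5, 9, 8]
(after j=2) nums = [7, 3, 11, 2, 10, 4, 5, 9, 8]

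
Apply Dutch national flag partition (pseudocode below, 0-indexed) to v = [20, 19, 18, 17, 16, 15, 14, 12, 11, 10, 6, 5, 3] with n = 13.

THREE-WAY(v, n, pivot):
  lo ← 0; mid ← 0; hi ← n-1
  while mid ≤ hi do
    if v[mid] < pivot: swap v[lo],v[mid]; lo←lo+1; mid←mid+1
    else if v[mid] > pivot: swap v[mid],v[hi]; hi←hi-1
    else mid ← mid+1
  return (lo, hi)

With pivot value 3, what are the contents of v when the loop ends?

[3, 18, 17, 16, 15, 14, 12, 11, 10, 6, 5, 19, 20]

pivot = 3; lo=0, mid=0, hi=12
v[mid]=20>3: swap v[0],v[12]; hi=11 → [3, 19, 18, 17, 16, 15, 14, 12, 11, 10, 6, 5, 20]
v[mid]=3=3: mid=1
v[mid]=19>3: swap v[1],v[11]; hi=10 → [3, 5, 18, 17, 16, 15, 14, 12, 11, 10, 6, 19, 20]
v[mid]=5>3: swap v[1],v[10]; hi=9 → [3, 6, 18, 17, 16, 15, 14, 12, 11, 10, 5, 19, 20]
v[mid]=6>3: swap v[1],v[9]; hi=8 → [3, 10, 18, 17, 16, 15, 14, 12, 11, 6, 5, 19, 20]
v[mid]=10>3: swap v[1],v[8]; hi=7 → [3, 11, 18, 17, 16, 15, 14, 12, 10, 6, 5, 19, 20]
v[mid]=11>3: swap v[1],v[7]; hi=6 → [3, 12, 18, 17, 16, 15, 14, 11, 10, 6, 5, 19, 20]
v[mid]=12>3: swap v[1],v[6]; hi=5 → [3, 14, 18, 17, 16, 15, 12, 11, 10, 6, 5, 19, 20]
v[mid]=14>3: swap v[1],v[5]; hi=4 → [3, 15, 18, 17, 16, 14, 12, 11, 10, 6, 5, 19, 20]
v[mid]=15>3: swap v[1],v[4]; hi=3 → [3, 16, 18, 17, 15, 14, 12, 11, 10, 6, 5, 19, 20]
v[mid]=16>3: swap v[1],v[3]; hi=2 → [3, 17, 18, 16, 15, 14, 12, 11, 10, 6, 5, 19, 20]
v[mid]=17>3: swap v[1],v[2]; hi=1 → [3, 18, 17, 16, 15, 14, 12, 11, 10, 6, 5, 19, 20]
v[mid]=18>3: swap v[1],v[1]; hi=0 → [3, 18, 17, 16, 15, 14, 12, 11, 10, 6, 5, 19, 20]
end: lo=0, hi=0; v = [3, 18, 17, 16, 15, 14, 12, 11, 10, 6, 5, 19, 20]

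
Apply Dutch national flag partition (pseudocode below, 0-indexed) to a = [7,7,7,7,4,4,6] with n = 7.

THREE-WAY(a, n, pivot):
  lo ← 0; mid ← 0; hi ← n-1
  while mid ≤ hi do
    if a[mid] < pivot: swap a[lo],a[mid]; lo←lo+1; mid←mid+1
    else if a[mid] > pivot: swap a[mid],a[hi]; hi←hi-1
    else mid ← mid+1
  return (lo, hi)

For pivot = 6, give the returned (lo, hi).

pivot = 6; lo=0, mid=0, hi=6
a[mid]=7>6: swap a[0],a[6]; hi=5 → [6,7,7,7,4,4,7]
a[mid]=6=6: mid=1
a[mid]=7>6: swap a[1],a[5]; hi=4 → [6,4,7,7,4,7,7]
a[mid]=4<6: swap a[0],a[1]; lo=1,mid=2 → [4,6,7,7,4,7,7]
a[mid]=7>6: swap a[2],a[4]; hi=3 → [4,6,4,7,7,7,7]
a[mid]=4<6: swap a[1],a[2]; lo=2,mid=3 → [4,4,6,7,7,7,7]
a[mid]=7>6: swap a[3],a[3]; hi=2 → [4,4,6,7,7,7,7]
end: lo=2, hi=2; a = [4,4,6,7,7,7,7]

(2, 2)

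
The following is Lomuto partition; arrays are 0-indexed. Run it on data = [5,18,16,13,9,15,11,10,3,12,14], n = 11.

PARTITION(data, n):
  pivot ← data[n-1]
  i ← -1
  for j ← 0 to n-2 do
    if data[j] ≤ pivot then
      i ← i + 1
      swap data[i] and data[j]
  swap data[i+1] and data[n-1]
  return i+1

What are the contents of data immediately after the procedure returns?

pivot = data[10] = 14; i = -1
j=0: data[0]=5 ≤ 14 → i=0, swap data[0],data[0] (no change) → [5,18,16,13,9,15,11,10,3,12,14]
j=1: data[1]=18 > 14 → no swap
j=2: data[2]=16 > 14 → no swap
j=3: data[3]=13 ≤ 14 → i=1, swap data[1],data[3] → [5,13,16,18,9,15,11,10,3,12,14]
j=4: data[4]=9 ≤ 14 → i=2, swap data[2],data[4] → [5,13,9,18,16,15,11,10,3,12,14]
j=5: data[5]=15 > 14 → no swap
j=6: data[6]=11 ≤ 14 → i=3, swap data[3],data[6] → [5,13,9,11,16,15,18,10,3,12,14]
j=7: data[7]=10 ≤ 14 → i=4, swap data[4],data[7] → [5,13,9,11,10,15,18,16,3,12,14]
j=8: data[8]=3 ≤ 14 → i=5, swap data[5],data[8] → [5,13,9,11,10,3,18,16,15,12,14]
j=9: data[9]=12 ≤ 14 → i=6, swap data[6],data[9] → [5,13,9,11,10,3,12,16,15,18,14]
final swap data[7],data[10] → [5,13,9,11,10,3,12,14,15,18,16]; return 7

[5,13,9,11,10,3,12,14,15,18,16]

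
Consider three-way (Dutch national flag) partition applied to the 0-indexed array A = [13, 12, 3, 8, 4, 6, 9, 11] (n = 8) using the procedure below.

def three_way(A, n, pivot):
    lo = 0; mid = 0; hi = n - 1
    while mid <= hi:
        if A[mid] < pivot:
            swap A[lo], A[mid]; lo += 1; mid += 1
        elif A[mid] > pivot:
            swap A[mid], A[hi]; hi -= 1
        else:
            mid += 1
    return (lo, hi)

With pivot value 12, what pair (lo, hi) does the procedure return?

lo=0 mid=0 hi=7
13>12: swap(0,7), hi=6 ⇒ [11, 12, 3, 8, 4, 6, 9, 13]
11<12: swap(0,0), lo=1 mid=1 ⇒ [11, 12, 3, 8, 4, 6, 9, 13]
12=12: mid=2
3<12: swap(1,2), lo=2 mid=3 ⇒ [11, 3, 12, 8, 4, 6, 9, 13]
8<12: swap(2,3), lo=3 mid=4 ⇒ [11, 3, 8, 12, 4, 6, 9, 13]
4<12: swap(3,4), lo=4 mid=5 ⇒ [11, 3, 8, 4, 12, 6, 9, 13]
6<12: swap(4,5), lo=5 mid=6 ⇒ [11, 3, 8, 4, 6, 12, 9, 13]
9<12: swap(5,6), lo=6 mid=7 ⇒ [11, 3, 8, 4, 6, 9, 12, 13]
done. lo=6 hi=6; A=[11, 3, 8, 4, 6, 9, 12, 13]

(6, 6)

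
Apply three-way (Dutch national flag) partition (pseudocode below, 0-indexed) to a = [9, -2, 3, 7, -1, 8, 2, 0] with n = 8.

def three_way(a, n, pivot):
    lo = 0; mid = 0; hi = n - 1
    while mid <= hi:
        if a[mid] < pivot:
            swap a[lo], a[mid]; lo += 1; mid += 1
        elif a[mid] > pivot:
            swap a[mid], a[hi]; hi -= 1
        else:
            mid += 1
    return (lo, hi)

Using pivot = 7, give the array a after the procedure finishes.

[0, -2, 3, -1, 2, 7, 8, 9]

lo=0 mid=0 hi=7
9>7: swap(0,7), hi=6 ⇒ [0, -2, 3, 7, -1, 8, 2, 9]
0<7: swap(0,0), lo=1 mid=1 ⇒ [0, -2, 3, 7, -1, 8, 2, 9]
-2<7: swap(1,1), lo=2 mid=2 ⇒ [0, -2, 3, 7, -1, 8, 2, 9]
3<7: swap(2,2), lo=3 mid=3 ⇒ [0, -2, 3, 7, -1, 8, 2, 9]
7=7: mid=4
-1<7: swap(3,4), lo=4 mid=5 ⇒ [0, -2, 3, -1, 7, 8, 2, 9]
8>7: swap(5,6), hi=5 ⇒ [0, -2, 3, -1, 7, 2, 8, 9]
2<7: swap(4,5), lo=5 mid=6 ⇒ [0, -2, 3, -1, 2, 7, 8, 9]
done. lo=5 hi=5; a=[0, -2, 3, -1, 2, 7, 8, 9]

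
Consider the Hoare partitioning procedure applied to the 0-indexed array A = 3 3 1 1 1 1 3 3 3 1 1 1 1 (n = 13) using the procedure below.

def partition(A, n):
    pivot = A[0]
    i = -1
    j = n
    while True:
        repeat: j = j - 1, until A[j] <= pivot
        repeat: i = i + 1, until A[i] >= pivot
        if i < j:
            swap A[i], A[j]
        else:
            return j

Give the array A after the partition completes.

1 1 1 1 1 1 1 1 3 3 3 3 3

pivot = A[0] = 3; i = -1, j = 13
j→12 (A[12]=1≤3), i→0 (A[0]=3≥3); i<j, swap → 1 3 1 1 1 1 3 3 3 1 1 1 3
j→11 (A[11]=1≤3), i→1 (A[1]=3≥3); i<j, swap → 1 1 1 1 1 1 3 3 3 1 1 3 3
j→10 (A[10]=1≤3), i→6 (A[6]=3≥3); i<j, swap → 1 1 1 1 1 1 1 3 3 1 3 3 3
j→9 (A[9]=1≤3), i→7 (A[7]=3≥3); i<j, swap → 1 1 1 1 1 1 1 1 3 3 3 3 3
j→8, i→8; i≥j, return j=8. A = 1 1 1 1 1 1 1 1 3 3 3 3 3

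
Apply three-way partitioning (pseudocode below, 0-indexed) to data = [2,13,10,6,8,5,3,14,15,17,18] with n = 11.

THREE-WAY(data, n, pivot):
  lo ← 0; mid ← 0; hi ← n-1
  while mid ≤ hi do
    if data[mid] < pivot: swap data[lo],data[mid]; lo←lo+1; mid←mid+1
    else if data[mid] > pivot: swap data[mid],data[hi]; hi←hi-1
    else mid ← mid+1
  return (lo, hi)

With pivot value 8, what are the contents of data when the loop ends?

pivot = 8; lo=0, mid=0, hi=10
data[mid]=2<8: swap data[0],data[0]; lo=1,mid=1 → [2,13,10,6,8,5,3,14,15,17,18]
data[mid]=13>8: swap data[1],data[10]; hi=9 → [2,18,10,6,8,5,3,14,15,17,13]
data[mid]=18>8: swap data[1],data[9]; hi=8 → [2,17,10,6,8,5,3,14,15,18,13]
data[mid]=17>8: swap data[1],data[8]; hi=7 → [2,15,10,6,8,5,3,14,17,18,13]
data[mid]=15>8: swap data[1],data[7]; hi=6 → [2,14,10,6,8,5,3,15,17,18,13]
data[mid]=14>8: swap data[1],data[6]; hi=5 → [2,3,10,6,8,5,14,15,17,18,13]
data[mid]=3<8: swap data[1],data[1]; lo=2,mid=2 → [2,3,10,6,8,5,14,15,17,18,13]
data[mid]=10>8: swap data[2],data[5]; hi=4 → [2,3,5,6,8,10,14,15,17,18,13]
data[mid]=5<8: swap data[2],data[2]; lo=3,mid=3 → [2,3,5,6,8,10,14,15,17,18,13]
data[mid]=6<8: swap data[3],data[3]; lo=4,mid=4 → [2,3,5,6,8,10,14,15,17,18,13]
data[mid]=8=8: mid=5
end: lo=4, hi=4; data = [2,3,5,6,8,10,14,15,17,18,13]

[2,3,5,6,8,10,14,15,17,18,13]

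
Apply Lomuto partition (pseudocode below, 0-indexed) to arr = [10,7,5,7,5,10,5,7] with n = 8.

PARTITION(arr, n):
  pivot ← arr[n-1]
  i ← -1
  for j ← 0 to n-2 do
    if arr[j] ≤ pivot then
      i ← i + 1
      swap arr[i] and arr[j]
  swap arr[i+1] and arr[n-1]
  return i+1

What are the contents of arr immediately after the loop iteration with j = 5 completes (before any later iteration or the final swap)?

pivot = arr[7] = 7; i = -1
j=0: arr[0]=10 > 7 → no swap
j=1: arr[1]=7 ≤ 7 → i=0, swap arr[0],arr[1] → [7,10,5,7,5,10,5,7]
j=2: arr[2]=5 ≤ 7 → i=1, swap arr[1],arr[2] → [7,5,10,7,5,10,5,7]
j=3: arr[3]=7 ≤ 7 → i=2, swap arr[2],arr[3] → [7,5,7,10,5,10,5,7]
j=4: arr[4]=5 ≤ 7 → i=3, swap arr[3],arr[4] → [7,5,7,5,10,10,5,7]
j=5: arr[5]=10 > 7 → no swap
(after j=5) arr = [7,5,7,5,10,10,5,7]

[7,5,7,5,10,10,5,7]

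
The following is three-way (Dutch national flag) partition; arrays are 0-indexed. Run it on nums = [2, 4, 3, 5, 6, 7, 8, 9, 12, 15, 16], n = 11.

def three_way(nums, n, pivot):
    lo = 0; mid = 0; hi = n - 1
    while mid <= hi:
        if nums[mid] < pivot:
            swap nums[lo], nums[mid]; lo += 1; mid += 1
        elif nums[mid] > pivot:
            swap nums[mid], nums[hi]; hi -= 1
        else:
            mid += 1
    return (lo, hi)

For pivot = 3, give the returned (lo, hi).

pivot = 3; lo=0, mid=0, hi=10
nums[mid]=2<3: swap nums[0],nums[0]; lo=1,mid=1 → [2, 4, 3, 5, 6, 7, 8, 9, 12, 15, 16]
nums[mid]=4>3: swap nums[1],nums[10]; hi=9 → [2, 16, 3, 5, 6, 7, 8, 9, 12, 15, 4]
nums[mid]=16>3: swap nums[1],nums[9]; hi=8 → [2, 15, 3, 5, 6, 7, 8, 9, 12, 16, 4]
nums[mid]=15>3: swap nums[1],nums[8]; hi=7 → [2, 12, 3, 5, 6, 7, 8, 9, 15, 16, 4]
nums[mid]=12>3: swap nums[1],nums[7]; hi=6 → [2, 9, 3, 5, 6, 7, 8, 12, 15, 16, 4]
nums[mid]=9>3: swap nums[1],nums[6]; hi=5 → [2, 8, 3, 5, 6, 7, 9, 12, 15, 16, 4]
nums[mid]=8>3: swap nums[1],nums[5]; hi=4 → [2, 7, 3, 5, 6, 8, 9, 12, 15, 16, 4]
nums[mid]=7>3: swap nums[1],nums[4]; hi=3 → [2, 6, 3, 5, 7, 8, 9, 12, 15, 16, 4]
nums[mid]=6>3: swap nums[1],nums[3]; hi=2 → [2, 5, 3, 6, 7, 8, 9, 12, 15, 16, 4]
nums[mid]=5>3: swap nums[1],nums[2]; hi=1 → [2, 3, 5, 6, 7, 8, 9, 12, 15, 16, 4]
nums[mid]=3=3: mid=2
end: lo=1, hi=1; nums = [2, 3, 5, 6, 7, 8, 9, 12, 15, 16, 4]

(1, 1)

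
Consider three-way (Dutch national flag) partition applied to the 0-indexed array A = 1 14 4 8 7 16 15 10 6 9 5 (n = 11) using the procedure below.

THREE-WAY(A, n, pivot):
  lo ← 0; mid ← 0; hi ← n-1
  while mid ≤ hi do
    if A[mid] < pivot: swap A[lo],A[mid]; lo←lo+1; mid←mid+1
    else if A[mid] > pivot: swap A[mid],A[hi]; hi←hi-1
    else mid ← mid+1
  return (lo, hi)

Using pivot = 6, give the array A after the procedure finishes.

lo=0 mid=0 hi=10
1<6: swap(0,0), lo=1 mid=1 ⇒ 1 14 4 8 7 16 15 10 6 9 5
14>6: swap(1,10), hi=9 ⇒ 1 5 4 8 7 16 15 10 6 9 14
5<6: swap(1,1), lo=2 mid=2 ⇒ 1 5 4 8 7 16 15 10 6 9 14
4<6: swap(2,2), lo=3 mid=3 ⇒ 1 5 4 8 7 16 15 10 6 9 14
8>6: swap(3,9), hi=8 ⇒ 1 5 4 9 7 16 15 10 6 8 14
9>6: swap(3,8), hi=7 ⇒ 1 5 4 6 7 16 15 10 9 8 14
6=6: mid=4
7>6: swap(4,7), hi=6 ⇒ 1 5 4 6 10 16 15 7 9 8 14
10>6: swap(4,6), hi=5 ⇒ 1 5 4 6 15 16 10 7 9 8 14
15>6: swap(4,5), hi=4 ⇒ 1 5 4 6 16 15 10 7 9 8 14
16>6: swap(4,4), hi=3 ⇒ 1 5 4 6 16 15 10 7 9 8 14
done. lo=3 hi=3; A=1 5 4 6 16 15 10 7 9 8 14

1 5 4 6 16 15 10 7 9 8 14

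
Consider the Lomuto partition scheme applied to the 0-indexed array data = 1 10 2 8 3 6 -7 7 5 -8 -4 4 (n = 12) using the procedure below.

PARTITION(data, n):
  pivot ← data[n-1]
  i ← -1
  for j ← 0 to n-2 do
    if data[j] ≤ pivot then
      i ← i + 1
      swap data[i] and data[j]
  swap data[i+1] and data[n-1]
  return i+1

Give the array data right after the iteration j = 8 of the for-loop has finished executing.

pivot=4, i=-1
j=0: 1≤4, i=0, swap(0,0) ⇒ 1 10 2 8 3 6 -7 7 5 -8 -4 4
j=1: 10>4, skip
j=2: 2≤4, i=1, swap(1,2) ⇒ 1 2 10 8 3 6 -7 7 5 -8 -4 4
j=3: 8>4, skip
j=4: 3≤4, i=2, swap(2,4) ⇒ 1 2 3 8 10 6 -7 7 5 -8 -4 4
j=5: 6>4, skip
j=6: -7≤4, i=3, swap(3,6) ⇒ 1 2 3 -7 10 6 8 7 5 -8 -4 4
j=7: 7>4, skip
j=8: 5>4, skip
(after j=8) data = 1 2 3 -7 10 6 8 7 5 -8 -4 4

1 2 3 -7 10 6 8 7 5 -8 -4 4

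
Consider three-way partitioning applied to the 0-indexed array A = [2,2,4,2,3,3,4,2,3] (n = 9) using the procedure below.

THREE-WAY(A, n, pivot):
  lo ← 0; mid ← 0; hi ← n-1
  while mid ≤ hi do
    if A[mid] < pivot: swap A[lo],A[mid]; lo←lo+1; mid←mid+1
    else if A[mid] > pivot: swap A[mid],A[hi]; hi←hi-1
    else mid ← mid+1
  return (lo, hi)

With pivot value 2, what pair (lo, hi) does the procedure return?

(0, 3)

pivot = 2; lo=0, mid=0, hi=8
A[mid]=2=2: mid=1
A[mid]=2=2: mid=2
A[mid]=4>2: swap A[2],A[8]; hi=7 → [2,2,3,2,3,3,4,2,4]
A[mid]=3>2: swap A[2],A[7]; hi=6 → [2,2,2,2,3,3,4,3,4]
A[mid]=2=2: mid=3
A[mid]=2=2: mid=4
A[mid]=3>2: swap A[4],A[6]; hi=5 → [2,2,2,2,4,3,3,3,4]
A[mid]=4>2: swap A[4],A[5]; hi=4 → [2,2,2,2,3,4,3,3,4]
A[mid]=3>2: swap A[4],A[4]; hi=3 → [2,2,2,2,3,4,3,3,4]
end: lo=0, hi=3; A = [2,2,2,2,3,4,3,3,4]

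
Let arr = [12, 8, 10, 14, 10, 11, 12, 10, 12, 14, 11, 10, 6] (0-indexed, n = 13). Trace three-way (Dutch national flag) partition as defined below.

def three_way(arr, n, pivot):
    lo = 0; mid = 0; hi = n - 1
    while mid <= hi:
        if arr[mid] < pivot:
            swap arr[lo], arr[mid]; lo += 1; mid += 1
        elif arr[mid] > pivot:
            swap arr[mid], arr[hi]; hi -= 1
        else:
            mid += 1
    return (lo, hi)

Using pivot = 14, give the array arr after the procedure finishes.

pivot = 14; lo=0, mid=0, hi=12
arr[mid]=12<14: swap arr[0],arr[0]; lo=1,mid=1 → [12, 8, 10, 14, 10, 11, 12, 10, 12, 14, 11, 10, 6]
arr[mid]=8<14: swap arr[1],arr[1]; lo=2,mid=2 → [12, 8, 10, 14, 10, 11, 12, 10, 12, 14, 11, 10, 6]
arr[mid]=10<14: swap arr[2],arr[2]; lo=3,mid=3 → [12, 8, 10, 14, 10, 11, 12, 10, 12, 14, 11, 10, 6]
arr[mid]=14=14: mid=4
arr[mid]=10<14: swap arr[3],arr[4]; lo=4,mid=5 → [12, 8, 10, 10, 14, 11, 12, 10, 12, 14, 11, 10, 6]
arr[mid]=11<14: swap arr[4],arr[5]; lo=5,mid=6 → [12, 8, 10, 10, 11, 14, 12, 10, 12, 14, 11, 10, 6]
arr[mid]=12<14: swap arr[5],arr[6]; lo=6,mid=7 → [12, 8, 10, 10, 11, 12, 14, 10, 12, 14, 11, 10, 6]
arr[mid]=10<14: swap arr[6],arr[7]; lo=7,mid=8 → [12, 8, 10, 10, 11, 12, 10, 14, 12, 14, 11, 10, 6]
arr[mid]=12<14: swap arr[7],arr[8]; lo=8,mid=9 → [12, 8, 10, 10, 11, 12, 10, 12, 14, 14, 11, 10, 6]
arr[mid]=14=14: mid=10
arr[mid]=11<14: swap arr[8],arr[10]; lo=9,mid=11 → [12, 8, 10, 10, 11, 12, 10, 12, 11, 14, 14, 10, 6]
arr[mid]=10<14: swap arr[9],arr[11]; lo=10,mid=12 → [12, 8, 10, 10, 11, 12, 10, 12, 11, 10, 14, 14, 6]
arr[mid]=6<14: swap arr[10],arr[12]; lo=11,mid=13 → [12, 8, 10, 10, 11, 12, 10, 12, 11, 10, 6, 14, 14]
end: lo=11, hi=12; arr = [12, 8, 10, 10, 11, 12, 10, 12, 11, 10, 6, 14, 14]

[12, 8, 10, 10, 11, 12, 10, 12, 11, 10, 6, 14, 14]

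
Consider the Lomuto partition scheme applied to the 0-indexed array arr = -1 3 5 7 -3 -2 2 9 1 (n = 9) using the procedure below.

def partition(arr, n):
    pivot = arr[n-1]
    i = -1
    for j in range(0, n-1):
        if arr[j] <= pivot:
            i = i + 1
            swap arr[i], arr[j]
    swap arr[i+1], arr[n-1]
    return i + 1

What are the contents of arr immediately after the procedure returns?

-1 -3 -2 1 3 5 2 9 7

pivot=1, i=-1
j=0: -1≤1, i=0, swap(0,0) ⇒ -1 3 5 7 -3 -2 2 9 1
j=1: 3>1, skip
j=2: 5>1, skip
j=3: 7>1, skip
j=4: -3≤1, i=1, swap(1,4) ⇒ -1 -3 5 7 3 -2 2 9 1
j=5: -2≤1, i=2, swap(2,5) ⇒ -1 -3 -2 7 3 5 2 9 1
j=6: 2>1, skip
j=7: 9>1, skip
swap(3,8) ⇒ -1 -3 -2 1 3 5 2 9 7; return 3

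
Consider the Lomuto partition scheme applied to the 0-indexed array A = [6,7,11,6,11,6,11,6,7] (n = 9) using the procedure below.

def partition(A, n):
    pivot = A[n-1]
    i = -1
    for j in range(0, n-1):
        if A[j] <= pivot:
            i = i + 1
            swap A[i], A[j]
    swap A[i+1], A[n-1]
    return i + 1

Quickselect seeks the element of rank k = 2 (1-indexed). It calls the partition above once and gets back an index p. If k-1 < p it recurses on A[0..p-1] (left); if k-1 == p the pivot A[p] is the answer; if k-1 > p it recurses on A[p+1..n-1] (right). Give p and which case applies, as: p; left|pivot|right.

pivot=7, i=-1
j=0: 6≤7, i=0, swap(0,0) ⇒ [6,7,11,6,11,6,11,6,7]
j=1: 7≤7, i=1, swap(1,1) ⇒ [6,7,11,6,11,6,11,6,7]
j=2: 11>7, skip
j=3: 6≤7, i=2, swap(2,3) ⇒ [6,7,6,11,11,6,11,6,7]
j=4: 11>7, skip
j=5: 6≤7, i=3, swap(3,5) ⇒ [6,7,6,6,11,11,11,6,7]
j=6: 11>7, skip
j=7: 6≤7, i=4, swap(4,7) ⇒ [6,7,6,6,6,11,11,11,7]
swap(5,8) ⇒ [6,7,6,6,6,7,11,11,11]; return 5
p = 5; k-1 = 1 < 5 ⇒ left

5; left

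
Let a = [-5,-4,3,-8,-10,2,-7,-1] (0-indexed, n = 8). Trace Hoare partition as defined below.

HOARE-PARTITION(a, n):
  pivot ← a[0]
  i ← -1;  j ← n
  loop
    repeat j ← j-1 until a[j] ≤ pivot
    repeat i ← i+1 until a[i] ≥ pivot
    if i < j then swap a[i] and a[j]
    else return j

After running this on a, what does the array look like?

[-7,-10,-8,3,-4,2,-5,-1]

pivot=-5
j stops at 6 (-7), i stops at 0 (-5); swap ⇒ [-7,-4,3,-8,-10,2,-5,-1]
j stops at 4 (-10), i stops at 1 (-4); swap ⇒ [-7,-10,3,-8,-4,2,-5,-1]
j stops at 3 (-8), i stops at 2 (3); swap ⇒ [-7,-10,-8,3,-4,2,-5,-1]
j stops at 2, i stops at 3; i≥j ⇒ return 2. a=[-7,-10,-8,3,-4,2,-5,-1]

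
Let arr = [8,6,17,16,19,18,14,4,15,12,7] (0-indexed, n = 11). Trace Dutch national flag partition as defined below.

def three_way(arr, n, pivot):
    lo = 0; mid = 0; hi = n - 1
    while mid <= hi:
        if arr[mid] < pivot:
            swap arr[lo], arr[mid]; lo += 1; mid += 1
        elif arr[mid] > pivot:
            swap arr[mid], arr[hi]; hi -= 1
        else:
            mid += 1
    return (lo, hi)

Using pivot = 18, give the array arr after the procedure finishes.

[8,6,17,16,7,14,4,15,12,18,19]

lo=0 mid=0 hi=10
8<18: swap(0,0), lo=1 mid=1 ⇒ [8,6,17,16,19,18,14,4,15,12,7]
6<18: swap(1,1), lo=2 mid=2 ⇒ [8,6,17,16,19,18,14,4,15,12,7]
17<18: swap(2,2), lo=3 mid=3 ⇒ [8,6,17,16,19,18,14,4,15,12,7]
16<18: swap(3,3), lo=4 mid=4 ⇒ [8,6,17,16,19,18,14,4,15,12,7]
19>18: swap(4,10), hi=9 ⇒ [8,6,17,16,7,18,14,4,15,12,19]
7<18: swap(4,4), lo=5 mid=5 ⇒ [8,6,17,16,7,18,14,4,15,12,19]
18=18: mid=6
14<18: swap(5,6), lo=6 mid=7 ⇒ [8,6,17,16,7,14,18,4,15,12,19]
4<18: swap(6,7), lo=7 mid=8 ⇒ [8,6,17,16,7,14,4,18,15,12,19]
15<18: swap(7,8), lo=8 mid=9 ⇒ [8,6,17,16,7,14,4,15,18,12,19]
12<18: swap(8,9), lo=9 mid=10 ⇒ [8,6,17,16,7,14,4,15,12,18,19]
done. lo=9 hi=9; arr=[8,6,17,16,7,14,4,15,12,18,19]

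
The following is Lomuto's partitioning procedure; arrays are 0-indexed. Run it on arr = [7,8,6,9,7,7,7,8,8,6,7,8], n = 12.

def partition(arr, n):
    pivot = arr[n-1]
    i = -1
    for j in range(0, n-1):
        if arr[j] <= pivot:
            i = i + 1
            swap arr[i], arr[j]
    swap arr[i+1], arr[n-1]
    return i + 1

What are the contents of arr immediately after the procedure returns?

[7,8,6,7,7,7,8,8,6,7,8,9]

pivot = arr[11] = 8; i = -1
j=0: arr[0]=7 ≤ 8 → i=0, swap arr[0],arr[0] (no change) → [7,8,6,9,7,7,7,8,8,6,7,8]
j=1: arr[1]=8 ≤ 8 → i=1, swap arr[1],arr[1] (no change) → [7,8,6,9,7,7,7,8,8,6,7,8]
j=2: arr[2]=6 ≤ 8 → i=2, swap arr[2],arr[2] (no change) → [7,8,6,9,7,7,7,8,8,6,7,8]
j=3: arr[3]=9 > 8 → no swap
j=4: arr[4]=7 ≤ 8 → i=3, swap arr[3],arr[4] → [7,8,6,7,9,7,7,8,8,6,7,8]
j=5: arr[5]=7 ≤ 8 → i=4, swap arr[4],arr[5] → [7,8,6,7,7,9,7,8,8,6,7,8]
j=6: arr[6]=7 ≤ 8 → i=5, swap arr[5],arr[6] → [7,8,6,7,7,7,9,8,8,6,7,8]
j=7: arr[7]=8 ≤ 8 → i=6, swap arr[6],arr[7] → [7,8,6,7,7,7,8,9,8,6,7,8]
j=8: arr[8]=8 ≤ 8 → i=7, swap arr[7],arr[8] → [7,8,6,7,7,7,8,8,9,6,7,8]
j=9: arr[9]=6 ≤ 8 → i=8, swap arr[8],arr[9] → [7,8,6,7,7,7,8,8,6,9,7,8]
j=10: arr[10]=7 ≤ 8 → i=9, swap arr[9],arr[10] → [7,8,6,7,7,7,8,8,6,7,9,8]
final swap arr[10],arr[11] → [7,8,6,7,7,7,8,8,6,7,8,9]; return 10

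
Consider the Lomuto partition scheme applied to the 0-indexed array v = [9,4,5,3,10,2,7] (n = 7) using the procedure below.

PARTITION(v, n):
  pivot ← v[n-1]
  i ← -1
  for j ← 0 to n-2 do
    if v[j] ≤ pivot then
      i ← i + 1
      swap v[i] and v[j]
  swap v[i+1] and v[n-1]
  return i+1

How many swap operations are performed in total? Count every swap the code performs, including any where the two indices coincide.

5

pivot = v[6] = 7; i = -1
j=0: v[0]=9 > 7 → no swap
j=1: v[1]=4 ≤ 7 → i=0, swap v[0],v[1] → [4,9,5,3,10,2,7]
j=2: v[2]=5 ≤ 7 → i=1, swap v[1],v[2] → [4,5,9,3,10,2,7]
j=3: v[3]=3 ≤ 7 → i=2, swap v[2],v[3] → [4,5,3,9,10,2,7]
j=4: v[4]=10 > 7 → no swap
j=5: v[5]=2 ≤ 7 → i=3, swap v[3],v[5] → [4,5,3,2,10,9,7]
final swap v[4],v[6] → [4,5,3,2,7,9,10]; return 4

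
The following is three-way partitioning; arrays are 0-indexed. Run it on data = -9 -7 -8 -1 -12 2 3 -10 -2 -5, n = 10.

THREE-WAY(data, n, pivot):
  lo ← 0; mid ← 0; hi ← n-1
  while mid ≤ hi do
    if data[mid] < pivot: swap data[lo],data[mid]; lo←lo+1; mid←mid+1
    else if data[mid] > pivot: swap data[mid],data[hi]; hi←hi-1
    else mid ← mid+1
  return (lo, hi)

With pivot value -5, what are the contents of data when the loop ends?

lo=0 mid=0 hi=9
-9<-5: swap(0,0), lo=1 mid=1 ⇒ -9 -7 -8 -1 -12 2 3 -10 -2 -5
-7<-5: swap(1,1), lo=2 mid=2 ⇒ -9 -7 -8 -1 -12 2 3 -10 -2 -5
-8<-5: swap(2,2), lo=3 mid=3 ⇒ -9 -7 -8 -1 -12 2 3 -10 -2 -5
-1>-5: swap(3,9), hi=8 ⇒ -9 -7 -8 -5 -12 2 3 -10 -2 -1
-5=-5: mid=4
-12<-5: swap(3,4), lo=4 mid=5 ⇒ -9 -7 -8 -12 -5 2 3 -10 -2 -1
2>-5: swap(5,8), hi=7 ⇒ -9 -7 -8 -12 -5 -2 3 -10 2 -1
-2>-5: swap(5,7), hi=6 ⇒ -9 -7 -8 -12 -5 -10 3 -2 2 -1
-10<-5: swap(4,5), lo=5 mid=6 ⇒ -9 -7 -8 -12 -10 -5 3 -2 2 -1
3>-5: swap(6,6), hi=5 ⇒ -9 -7 -8 -12 -10 -5 3 -2 2 -1
done. lo=5 hi=5; data=-9 -7 -8 -12 -10 -5 3 -2 2 -1

-9 -7 -8 -12 -10 -5 3 -2 2 -1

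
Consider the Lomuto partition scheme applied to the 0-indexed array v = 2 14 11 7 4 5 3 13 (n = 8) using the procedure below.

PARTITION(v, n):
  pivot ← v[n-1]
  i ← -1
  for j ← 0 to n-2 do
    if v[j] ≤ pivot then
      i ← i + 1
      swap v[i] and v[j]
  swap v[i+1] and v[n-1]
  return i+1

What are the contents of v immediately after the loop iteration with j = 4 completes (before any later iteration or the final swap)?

2 11 7 4 14 5 3 13

pivot = v[7] = 13; i = -1
j=0: v[0]=2 ≤ 13 → i=0, swap v[0],v[0] (no change) → 2 14 11 7 4 5 3 13
j=1: v[1]=14 > 13 → no swap
j=2: v[2]=11 ≤ 13 → i=1, swap v[1],v[2] → 2 11 14 7 4 5 3 13
j=3: v[3]=7 ≤ 13 → i=2, swap v[2],v[3] → 2 11 7 14 4 5 3 13
j=4: v[4]=4 ≤ 13 → i=3, swap v[3],v[4] → 2 11 7 4 14 5 3 13
(after j=4) v = 2 11 7 4 14 5 3 13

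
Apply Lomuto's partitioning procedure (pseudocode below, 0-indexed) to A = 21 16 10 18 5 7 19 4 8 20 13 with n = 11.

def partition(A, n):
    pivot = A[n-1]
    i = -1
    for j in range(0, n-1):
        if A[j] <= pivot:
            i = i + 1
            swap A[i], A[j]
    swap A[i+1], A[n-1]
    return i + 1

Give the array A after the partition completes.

pivot = A[10] = 13; i = -1
j=0: A[0]=21 > 13 → no swap
j=1: A[1]=16 > 13 → no swap
j=2: A[2]=10 ≤ 13 → i=0, swap A[0],A[2] → 10 16 21 18 5 7 19 4 8 20 13
j=3: A[3]=18 > 13 → no swap
j=4: A[4]=5 ≤ 13 → i=1, swap A[1],A[4] → 10 5 21 18 16 7 19 4 8 20 13
j=5: A[5]=7 ≤ 13 → i=2, swap A[2],A[5] → 10 5 7 18 16 21 19 4 8 20 13
j=6: A[6]=19 > 13 → no swap
j=7: A[7]=4 ≤ 13 → i=3, swap A[3],A[7] → 10 5 7 4 16 21 19 18 8 20 13
j=8: A[8]=8 ≤ 13 → i=4, swap A[4],A[8] → 10 5 7 4 8 21 19 18 16 20 13
j=9: A[9]=20 > 13 → no swap
final swap A[5],A[10] → 10 5 7 4 8 13 19 18 16 20 21; return 5

10 5 7 4 8 13 19 18 16 20 21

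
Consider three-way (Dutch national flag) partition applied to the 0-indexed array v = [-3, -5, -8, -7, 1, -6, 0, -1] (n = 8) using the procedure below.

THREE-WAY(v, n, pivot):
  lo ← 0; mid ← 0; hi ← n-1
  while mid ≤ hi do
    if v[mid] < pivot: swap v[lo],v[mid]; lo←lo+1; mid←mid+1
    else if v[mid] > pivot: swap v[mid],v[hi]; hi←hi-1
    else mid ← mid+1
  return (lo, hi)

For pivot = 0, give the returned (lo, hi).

(6, 6)

lo=0 mid=0 hi=7
-3<0: swap(0,0), lo=1 mid=1 ⇒ [-3, -5, -8, -7, 1, -6, 0, -1]
-5<0: swap(1,1), lo=2 mid=2 ⇒ [-3, -5, -8, -7, 1, -6, 0, -1]
-8<0: swap(2,2), lo=3 mid=3 ⇒ [-3, -5, -8, -7, 1, -6, 0, -1]
-7<0: swap(3,3), lo=4 mid=4 ⇒ [-3, -5, -8, -7, 1, -6, 0, -1]
1>0: swap(4,7), hi=6 ⇒ [-3, -5, -8, -7, -1, -6, 0, 1]
-1<0: swap(4,4), lo=5 mid=5 ⇒ [-3, -5, -8, -7, -1, -6, 0, 1]
-6<0: swap(5,5), lo=6 mid=6 ⇒ [-3, -5, -8, -7, -1, -6, 0, 1]
0=0: mid=7
done. lo=6 hi=6; v=[-3, -5, -8, -7, -1, -6, 0, 1]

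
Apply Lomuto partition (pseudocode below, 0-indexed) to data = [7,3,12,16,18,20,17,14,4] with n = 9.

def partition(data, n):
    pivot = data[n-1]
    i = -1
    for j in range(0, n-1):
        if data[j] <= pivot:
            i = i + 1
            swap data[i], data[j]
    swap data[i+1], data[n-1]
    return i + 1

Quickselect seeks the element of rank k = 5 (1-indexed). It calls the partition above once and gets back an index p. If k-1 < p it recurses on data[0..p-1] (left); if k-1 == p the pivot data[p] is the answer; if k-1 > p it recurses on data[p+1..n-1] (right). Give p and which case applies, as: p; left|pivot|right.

1; right

pivot=4, i=-1
j=0: 7>4, skip
j=1: 3≤4, i=0, swap(0,1) ⇒ [3,7,12,16,18,20,17,14,4]
j=2: 12>4, skip
j=3: 16>4, skip
j=4: 18>4, skip
j=5: 20>4, skip
j=6: 17>4, skip
j=7: 14>4, skip
swap(1,8) ⇒ [3,4,12,16,18,20,17,14,7]; return 1
p = 1; k-1 = 4 > 1 ⇒ right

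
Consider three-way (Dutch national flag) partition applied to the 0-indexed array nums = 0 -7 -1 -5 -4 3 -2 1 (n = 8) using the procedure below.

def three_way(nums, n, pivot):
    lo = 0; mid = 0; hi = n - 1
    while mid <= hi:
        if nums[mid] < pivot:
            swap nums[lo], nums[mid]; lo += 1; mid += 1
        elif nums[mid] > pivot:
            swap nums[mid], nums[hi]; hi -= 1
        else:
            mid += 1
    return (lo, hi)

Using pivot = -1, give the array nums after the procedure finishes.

lo=0 mid=0 hi=7
0>-1: swap(0,7), hi=6 ⇒ 1 -7 -1 -5 -4 3 -2 0
1>-1: swap(0,6), hi=5 ⇒ -2 -7 -1 -5 -4 3 1 0
-2<-1: swap(0,0), lo=1 mid=1 ⇒ -2 -7 -1 -5 -4 3 1 0
-7<-1: swap(1,1), lo=2 mid=2 ⇒ -2 -7 -1 -5 -4 3 1 0
-1=-1: mid=3
-5<-1: swap(2,3), lo=3 mid=4 ⇒ -2 -7 -5 -1 -4 3 1 0
-4<-1: swap(3,4), lo=4 mid=5 ⇒ -2 -7 -5 -4 -1 3 1 0
3>-1: swap(5,5), hi=4 ⇒ -2 -7 -5 -4 -1 3 1 0
done. lo=4 hi=4; nums=-2 -7 -5 -4 -1 3 1 0

-2 -7 -5 -4 -1 3 1 0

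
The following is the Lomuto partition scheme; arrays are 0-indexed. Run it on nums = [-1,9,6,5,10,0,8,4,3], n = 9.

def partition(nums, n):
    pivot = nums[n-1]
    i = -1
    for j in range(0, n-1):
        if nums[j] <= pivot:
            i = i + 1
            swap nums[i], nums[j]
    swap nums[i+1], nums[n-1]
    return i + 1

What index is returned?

2

pivot = nums[8] = 3; i = -1
j=0: nums[0]=-1 ≤ 3 → i=0, swap nums[0],nums[0] (no change) → [-1,9,6,5,10,0,8,4,3]
j=1: nums[1]=9 > 3 → no swap
j=2: nums[2]=6 > 3 → no swap
j=3: nums[3]=5 > 3 → no swap
j=4: nums[4]=10 > 3 → no swap
j=5: nums[5]=0 ≤ 3 → i=1, swap nums[1],nums[5] → [-1,0,6,5,10,9,8,4,3]
j=6: nums[6]=8 > 3 → no swap
j=7: nums[7]=4 > 3 → no swap
final swap nums[2],nums[8] → [-1,0,3,5,10,9,8,4,6]; return 2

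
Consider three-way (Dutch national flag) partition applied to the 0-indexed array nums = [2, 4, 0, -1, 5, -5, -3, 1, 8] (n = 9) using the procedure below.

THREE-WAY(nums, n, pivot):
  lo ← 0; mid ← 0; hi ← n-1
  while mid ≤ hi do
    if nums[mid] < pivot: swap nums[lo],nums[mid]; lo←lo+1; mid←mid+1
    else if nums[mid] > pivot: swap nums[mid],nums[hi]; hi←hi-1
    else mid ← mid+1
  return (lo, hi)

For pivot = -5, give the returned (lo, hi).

pivot = -5; lo=0, mid=0, hi=8
nums[mid]=2>-5: swap nums[0],nums[8]; hi=7 → [8, 4, 0, -1, 5, -5, -3, 1, 2]
nums[mid]=8>-5: swap nums[0],nums[7]; hi=6 → [1, 4, 0, -1, 5, -5, -3, 8, 2]
nums[mid]=1>-5: swap nums[0],nums[6]; hi=5 → [-3, 4, 0, -1, 5, -5, 1, 8, 2]
nums[mid]=-3>-5: swap nums[0],nums[5]; hi=4 → [-5, 4, 0, -1, 5, -3, 1, 8, 2]
nums[mid]=-5=-5: mid=1
nums[mid]=4>-5: swap nums[1],nums[4]; hi=3 → [-5, 5, 0, -1, 4, -3, 1, 8, 2]
nums[mid]=5>-5: swap nums[1],nums[3]; hi=2 → [-5, -1, 0, 5, 4, -3, 1, 8, 2]
nums[mid]=-1>-5: swap nums[1],nums[2]; hi=1 → [-5, 0, -1, 5, 4, -3, 1, 8, 2]
nums[mid]=0>-5: swap nums[1],nums[1]; hi=0 → [-5, 0, -1, 5, 4, -3, 1, 8, 2]
end: lo=0, hi=0; nums = [-5, 0, -1, 5, 4, -3, 1, 8, 2]

(0, 0)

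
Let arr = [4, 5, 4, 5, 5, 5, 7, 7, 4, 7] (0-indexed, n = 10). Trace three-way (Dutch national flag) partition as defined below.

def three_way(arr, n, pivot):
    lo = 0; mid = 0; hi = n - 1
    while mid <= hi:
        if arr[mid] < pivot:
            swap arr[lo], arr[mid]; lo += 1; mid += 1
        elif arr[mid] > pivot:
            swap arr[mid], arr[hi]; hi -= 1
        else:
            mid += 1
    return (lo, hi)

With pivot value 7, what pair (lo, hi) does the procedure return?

(7, 9)

pivot = 7; lo=0, mid=0, hi=9
arr[mid]=4<7: swap arr[0],arr[0]; lo=1,mid=1 → [4, 5, 4, 5, 5, 5, 7, 7, 4, 7]
arr[mid]=5<7: swap arr[1],arr[1]; lo=2,mid=2 → [4, 5, 4, 5, 5, 5, 7, 7, 4, 7]
arr[mid]=4<7: swap arr[2],arr[2]; lo=3,mid=3 → [4, 5, 4, 5, 5, 5, 7, 7, 4, 7]
arr[mid]=5<7: swap arr[3],arr[3]; lo=4,mid=4 → [4, 5, 4, 5, 5, 5, 7, 7, 4, 7]
arr[mid]=5<7: swap arr[4],arr[4]; lo=5,mid=5 → [4, 5, 4, 5, 5, 5, 7, 7, 4, 7]
arr[mid]=5<7: swap arr[5],arr[5]; lo=6,mid=6 → [4, 5, 4, 5, 5, 5, 7, 7, 4, 7]
arr[mid]=7=7: mid=7
arr[mid]=7=7: mid=8
arr[mid]=4<7: swap arr[6],arr[8]; lo=7,mid=9 → [4, 5, 4, 5, 5, 5, 4, 7, 7, 7]
arr[mid]=7=7: mid=10
end: lo=7, hi=9; arr = [4, 5, 4, 5, 5, 5, 4, 7, 7, 7]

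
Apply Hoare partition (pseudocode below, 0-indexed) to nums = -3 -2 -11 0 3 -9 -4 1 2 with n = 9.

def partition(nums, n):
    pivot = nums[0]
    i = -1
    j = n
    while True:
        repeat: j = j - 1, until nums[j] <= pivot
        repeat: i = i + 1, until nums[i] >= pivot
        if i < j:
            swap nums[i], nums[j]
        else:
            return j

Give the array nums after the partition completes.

-4 -9 -11 0 3 -2 -3 1 2

pivot=-3
j stops at 6 (-4), i stops at 0 (-3); swap ⇒ -4 -2 -11 0 3 -9 -3 1 2
j stops at 5 (-9), i stops at 1 (-2); swap ⇒ -4 -9 -11 0 3 -2 -3 1 2
j stops at 2, i stops at 3; i≥j ⇒ return 2. nums=-4 -9 -11 0 3 -2 -3 1 2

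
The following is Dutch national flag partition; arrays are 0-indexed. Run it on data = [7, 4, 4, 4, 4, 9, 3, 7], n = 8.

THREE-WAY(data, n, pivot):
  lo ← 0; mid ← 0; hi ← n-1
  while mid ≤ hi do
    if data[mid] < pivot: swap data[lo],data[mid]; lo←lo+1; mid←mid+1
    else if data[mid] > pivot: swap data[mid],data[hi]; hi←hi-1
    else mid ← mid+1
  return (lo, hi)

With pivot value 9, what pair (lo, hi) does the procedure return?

lo=0 mid=0 hi=7
7<9: swap(0,0), lo=1 mid=1 ⇒ [7, 4, 4, 4, 4, 9, 3, 7]
4<9: swap(1,1), lo=2 mid=2 ⇒ [7, 4, 4, 4, 4, 9, 3, 7]
4<9: swap(2,2), lo=3 mid=3 ⇒ [7, 4, 4, 4, 4, 9, 3, 7]
4<9: swap(3,3), lo=4 mid=4 ⇒ [7, 4, 4, 4, 4, 9, 3, 7]
4<9: swap(4,4), lo=5 mid=5 ⇒ [7, 4, 4, 4, 4, 9, 3, 7]
9=9: mid=6
3<9: swap(5,6), lo=6 mid=7 ⇒ [7, 4, 4, 4, 4, 3, 9, 7]
7<9: swap(6,7), lo=7 mid=8 ⇒ [7, 4, 4, 4, 4, 3, 7, 9]
done. lo=7 hi=7; data=[7, 4, 4, 4, 4, 3, 7, 9]

(7, 7)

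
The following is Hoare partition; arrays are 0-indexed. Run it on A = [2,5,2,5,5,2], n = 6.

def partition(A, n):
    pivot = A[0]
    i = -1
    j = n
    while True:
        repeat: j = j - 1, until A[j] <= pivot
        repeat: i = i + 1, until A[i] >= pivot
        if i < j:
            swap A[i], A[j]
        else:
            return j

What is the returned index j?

1

pivot=2
j stops at 5 (2), i stops at 0 (2); swap ⇒ [2,5,2,5,5,2]
j stops at 2 (2), i stops at 1 (5); swap ⇒ [2,2,5,5,5,2]
j stops at 1, i stops at 2; i≥j ⇒ return 1. A=[2,2,5,5,5,2]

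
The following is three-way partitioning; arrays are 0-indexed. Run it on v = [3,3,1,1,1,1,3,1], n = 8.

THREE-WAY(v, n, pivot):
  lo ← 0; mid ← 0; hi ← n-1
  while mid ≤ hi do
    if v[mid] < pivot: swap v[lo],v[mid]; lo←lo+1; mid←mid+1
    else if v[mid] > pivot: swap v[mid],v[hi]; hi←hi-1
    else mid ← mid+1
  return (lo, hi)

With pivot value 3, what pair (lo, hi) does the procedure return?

pivot = 3; lo=0, mid=0, hi=7
v[mid]=3=3: mid=1
v[mid]=3=3: mid=2
v[mid]=1<3: swap v[0],v[2]; lo=1,mid=3 → [1,3,3,1,1,1,3,1]
v[mid]=1<3: swap v[1],v[3]; lo=2,mid=4 → [1,1,3,3,1,1,3,1]
v[mid]=1<3: swap v[2],v[4]; lo=3,mid=5 → [1,1,1,3,3,1,3,1]
v[mid]=1<3: swap v[3],v[5]; lo=4,mid=6 → [1,1,1,1,3,3,3,1]
v[mid]=3=3: mid=7
v[mid]=1<3: swap v[4],v[7]; lo=5,mid=8 → [1,1,1,1,1,3,3,3]
end: lo=5, hi=7; v = [1,1,1,1,1,3,3,3]

(5, 7)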